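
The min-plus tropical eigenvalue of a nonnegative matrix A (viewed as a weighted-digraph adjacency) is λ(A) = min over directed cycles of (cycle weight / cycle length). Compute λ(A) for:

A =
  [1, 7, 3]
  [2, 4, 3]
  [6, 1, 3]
λ(A) = 1

Enumerate directed cycles and compute their means (weight / length). Sample:
  cycle 0 → 0: weight = 1, length = 1, mean = 1/1 ≈ 1.000
  cycle 1 → 1: weight = 4, length = 1, mean = 4/1 ≈ 4.000
  cycle 2 → 2: weight = 3, length = 1, mean = 3/1 ≈ 3.000
  cycle 0 → 1 → 0: weight = 9, length = 2, mean = 9/2 ≈ 4.500
  cycle 0 → 2 → 0: weight = 9, length = 2, mean = 9/2 ≈ 4.500
  cycle 1 → 0 → 1: weight = 9, length = 2, mean = 9/2 ≈ 4.500
Minimum mean = 1.000, attained e.g. along the cycle 0 → 0 with weight 1 and length 1. So λ(A) = 1/1 = 1.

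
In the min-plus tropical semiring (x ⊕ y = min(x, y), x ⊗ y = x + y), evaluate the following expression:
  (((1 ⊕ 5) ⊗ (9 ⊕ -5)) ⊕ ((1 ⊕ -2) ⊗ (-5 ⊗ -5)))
(((1 ⊕ 5) ⊗ (9 ⊕ -5)) ⊕ ((1 ⊕ -2) ⊗ (-5 ⊗ -5))) = -12

Expand innermost to outermost. Recall ⊕ takes the minimum of its arguments and ⊗ takes their sum. Working out the expression (((1 ⊕ 5) ⊗ (9 ⊕ -5)) ⊕ ((1 ⊕ -2) ⊗ (-5 ⊗ -5))) gives -12.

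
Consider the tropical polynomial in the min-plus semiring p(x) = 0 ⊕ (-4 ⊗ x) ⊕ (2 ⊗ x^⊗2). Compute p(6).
p(6) = 0

A tropical monomial a ⊗ x^⊗i evaluates to a + i · x. Evaluating each term at x = 6:
  Term 0 contributes 0 + 0 · 6 = 0
  Term 1 contributes -4 + 1 · 6 = 2
  Term 2 contributes 2 + 2 · 6 = 14
p(6) = ⊕ of these = min[0, 2, 14] = 0.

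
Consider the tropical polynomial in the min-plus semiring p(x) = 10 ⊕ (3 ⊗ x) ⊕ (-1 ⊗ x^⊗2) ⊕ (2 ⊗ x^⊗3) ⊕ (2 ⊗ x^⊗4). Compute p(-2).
p(-2) = -6

A tropical monomial a ⊗ x^⊗i evaluates to a + i · x. Evaluating each term at x = -2:
  Term 0 contributes 10 + 0 · -2 = 10
  Term 1 contributes 3 + 1 · -2 = 1
  Term 2 contributes -1 + 2 · -2 = -5
  Term 3 contributes 2 + 3 · -2 = -4
  Term 4 contributes 2 + 4 · -2 = -6
p(-2) = ⊕ of these = min[10, 1, -5, -4, -6] = -6.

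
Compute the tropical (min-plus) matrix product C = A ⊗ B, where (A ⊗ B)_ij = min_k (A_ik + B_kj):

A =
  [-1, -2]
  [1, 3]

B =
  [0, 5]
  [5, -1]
A ⊗ B =
  [-1, -3]
  [1, 2]

Apply the min-plus product entry-by-entry:
  C[0][0] = min over k of (A[0][0] + B[0][0] = -1 + 0 = -1, A[0][1] + B[1][0] = -2 + 5 = 3) = -1 (attained at k = 0)
  C[0][1] = min over k of (A[0][0] + B[0][1] = -1 + 5 = 4, A[0][1] + B[1][1] = -2 + -1 = -3) = -3 (attained at k = 1)
  C[1][0] = min over k of (A[1][0] + B[0][0] = 1 + 0 = 1, A[1][1] + B[1][0] = 3 + 5 = 8) = 1 (attained at k = 0)
  C[1][1] = min over k of (A[1][0] + B[0][1] = 1 + 5 = 6, A[1][1] + B[1][1] = 3 + -1 = 2) = 2 (attained at k = 1)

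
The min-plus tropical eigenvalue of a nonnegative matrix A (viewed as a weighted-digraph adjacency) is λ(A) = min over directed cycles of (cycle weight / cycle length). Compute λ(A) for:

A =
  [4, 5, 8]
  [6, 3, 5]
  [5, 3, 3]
λ(A) = 3

Enumerate directed cycles and compute their means (weight / length). Sample:
  cycle 0 → 0: weight = 4, length = 1, mean = 4/1 ≈ 4.000
  cycle 1 → 1: weight = 3, length = 1, mean = 3/1 ≈ 3.000
  cycle 2 → 2: weight = 3, length = 1, mean = 3/1 ≈ 3.000
  cycle 0 → 1 → 0: weight = 11, length = 2, mean = 11/2 ≈ 5.500
  cycle 0 → 2 → 0: weight = 13, length = 2, mean = 13/2 ≈ 6.500
  cycle 1 → 0 → 1: weight = 11, length = 2, mean = 11/2 ≈ 5.500
Minimum mean = 3.000, attained e.g. along the cycle 1 → 1 with weight 3 and length 1. So λ(A) = 3/1 = 3.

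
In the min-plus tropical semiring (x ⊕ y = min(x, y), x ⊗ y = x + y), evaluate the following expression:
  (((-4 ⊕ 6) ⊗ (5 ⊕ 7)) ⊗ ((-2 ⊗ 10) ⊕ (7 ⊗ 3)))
(((-4 ⊕ 6) ⊗ (5 ⊕ 7)) ⊗ ((-2 ⊗ 10) ⊕ (7 ⊗ 3))) = 9

Expand innermost to outermost. Recall ⊕ takes the minimum of its arguments and ⊗ takes their sum. Working out the expression (((-4 ⊕ 6) ⊗ (5 ⊕ 7)) ⊗ ((-2 ⊗ 10) ⊕ (7 ⊗ 3))) gives 9.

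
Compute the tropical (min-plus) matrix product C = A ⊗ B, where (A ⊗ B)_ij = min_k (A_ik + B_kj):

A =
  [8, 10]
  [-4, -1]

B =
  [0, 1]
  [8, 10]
A ⊗ B =
  [8, 9]
  [-4, -3]

Apply the min-plus product entry-by-entry:
  C[0][0] = min over k of (A[0][0] + B[0][0] = 8 + 0 = 8, A[0][1] + B[1][0] = 10 + 8 = 18) = 8 (attained at k = 0)
  C[0][1] = min over k of (A[0][0] + B[0][1] = 8 + 1 = 9, A[0][1] + B[1][1] = 10 + 10 = 20) = 9 (attained at k = 0)
  C[1][0] = min over k of (A[1][0] + B[0][0] = -4 + 0 = -4, A[1][1] + B[1][0] = -1 + 8 = 7) = -4 (attained at k = 0)
  C[1][1] = min over k of (A[1][0] + B[0][1] = -4 + 1 = -3, A[1][1] + B[1][1] = -1 + 10 = 9) = -3 (attained at k = 0)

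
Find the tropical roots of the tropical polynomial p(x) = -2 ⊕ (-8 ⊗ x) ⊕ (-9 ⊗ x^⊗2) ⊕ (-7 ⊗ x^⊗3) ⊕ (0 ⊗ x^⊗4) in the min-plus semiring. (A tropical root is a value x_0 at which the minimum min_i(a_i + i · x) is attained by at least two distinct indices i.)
Roots: {-7, -2, 1, 6}

Each tropical root is a break point of the lower envelope of the lines y = a_i + i · x (there are 5 lines, with slopes 0, 1, ..., 4). Only the lines that attain the minimum somewhere contribute to roots; other lines are dominated. Here the surviving (envelope) indices are i = 4, i = 3, i = 2, i = 1, i = 0.
Intersections between consecutive envelope lines give the roots: for adjacent envelope indices i < j the intersection is x = (a_i − a_j) / (j − i). Reading off the sorted break points: {-7, -2, 1, 6}.
Verification: at each break x_0, at least two indices attain the minimum of min_i(a_i + i · x_0).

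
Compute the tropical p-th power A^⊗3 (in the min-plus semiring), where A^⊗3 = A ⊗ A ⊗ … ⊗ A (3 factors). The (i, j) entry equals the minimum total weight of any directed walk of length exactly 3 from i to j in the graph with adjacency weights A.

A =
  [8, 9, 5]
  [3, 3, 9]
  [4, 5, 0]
A^⊗3 =
  [9, 10, 5]
  [9, 9, 8]
  [4, 5, 0]

Each entry (A^⊗3)_ij equals the minimum over all length-3 walks i = v_0 → v_1 → … → v_3 = j of Σ_t A[v_t][v_{t+1}]. For example, for (i, j) = (0, 2) we minimise over 9 possible intermediate vertex sequences; the minimum is 5, attained along the walk 0 → 2 → 2 → 2.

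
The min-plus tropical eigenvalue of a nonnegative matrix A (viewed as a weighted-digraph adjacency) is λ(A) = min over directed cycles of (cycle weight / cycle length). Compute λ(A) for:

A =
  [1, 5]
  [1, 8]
λ(A) = 1

Enumerate directed cycles and compute their means (weight / length). Sample:
  cycle 0 → 0: weight = 1, length = 1, mean = 1/1 ≈ 1.000
  cycle 1 → 1: weight = 8, length = 1, mean = 8/1 ≈ 8.000
  cycle 0 → 1 → 0: weight = 6, length = 2, mean = 6/2 ≈ 3.000
  cycle 1 → 0 → 1: weight = 6, length = 2, mean = 6/2 ≈ 3.000
Minimum mean = 1.000, attained e.g. along the cycle 0 → 0 with weight 1 and length 1. So λ(A) = 1/1 = 1.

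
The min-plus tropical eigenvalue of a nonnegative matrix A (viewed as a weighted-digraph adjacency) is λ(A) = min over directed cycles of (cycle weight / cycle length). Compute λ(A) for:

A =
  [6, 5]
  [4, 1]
λ(A) = 1

Enumerate directed cycles and compute their means (weight / length). Sample:
  cycle 0 → 0: weight = 6, length = 1, mean = 6/1 ≈ 6.000
  cycle 1 → 1: weight = 1, length = 1, mean = 1/1 ≈ 1.000
  cycle 0 → 1 → 0: weight = 9, length = 2, mean = 9/2 ≈ 4.500
  cycle 1 → 0 → 1: weight = 9, length = 2, mean = 9/2 ≈ 4.500
Minimum mean = 1.000, attained e.g. along the cycle 1 → 1 with weight 1 and length 1. So λ(A) = 1/1 = 1.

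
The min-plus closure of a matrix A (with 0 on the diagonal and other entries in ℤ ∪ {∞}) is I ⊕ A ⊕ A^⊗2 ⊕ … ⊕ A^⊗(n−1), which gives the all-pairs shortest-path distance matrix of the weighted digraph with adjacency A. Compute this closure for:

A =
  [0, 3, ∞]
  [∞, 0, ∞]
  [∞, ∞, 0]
Closure =
  [0, 3, ∞]
  [∞, 0, ∞]
  [∞, ∞, 0]

This is the Floyd-Warshall all-pairs shortest-path computation. For each intermediate vertex k = 0, 1, …, 2, update dist[i][j] ← min(dist[i][j], dist[i][k] + dist[k][j]). The final matrix gives, for each (i, j), the minimum total weight of any directed path from i to j (possibly empty when i = j).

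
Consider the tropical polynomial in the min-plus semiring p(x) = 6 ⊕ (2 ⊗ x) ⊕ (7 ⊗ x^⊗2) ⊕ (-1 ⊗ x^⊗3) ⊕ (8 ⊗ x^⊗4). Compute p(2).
p(2) = 4

A tropical monomial a ⊗ x^⊗i evaluates to a + i · x. Evaluating each term at x = 2:
  Term 0 contributes 6 + 0 · 2 = 6
  Term 1 contributes 2 + 1 · 2 = 4
  Term 2 contributes 7 + 2 · 2 = 11
  Term 3 contributes -1 + 3 · 2 = 5
  Term 4 contributes 8 + 4 · 2 = 16
p(2) = ⊕ of these = min[6, 4, 11, 5, 16] = 4.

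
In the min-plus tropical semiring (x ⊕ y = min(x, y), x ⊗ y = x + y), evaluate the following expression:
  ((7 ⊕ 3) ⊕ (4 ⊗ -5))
((7 ⊕ 3) ⊕ (4 ⊗ -5)) = -1

Expand innermost to outermost. Recall ⊕ takes the minimum of its arguments and ⊗ takes their sum. Working out the expression ((7 ⊕ 3) ⊕ (4 ⊗ -5)) gives -1.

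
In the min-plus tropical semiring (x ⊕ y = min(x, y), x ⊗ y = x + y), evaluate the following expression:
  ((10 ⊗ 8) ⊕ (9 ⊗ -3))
((10 ⊗ 8) ⊕ (9 ⊗ -3)) = 6

Expand innermost to outermost. Recall ⊕ takes the minimum of its arguments and ⊗ takes their sum. Working out the expression ((10 ⊗ 8) ⊕ (9 ⊗ -3)) gives 6.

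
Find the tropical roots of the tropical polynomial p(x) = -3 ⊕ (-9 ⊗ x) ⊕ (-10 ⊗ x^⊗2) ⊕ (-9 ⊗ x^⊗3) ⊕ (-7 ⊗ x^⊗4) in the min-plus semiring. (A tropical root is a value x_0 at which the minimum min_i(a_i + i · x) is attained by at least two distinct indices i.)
Roots: {-2, -1, 1, 6}

Each tropical root is a break point of the lower envelope of the lines y = a_i + i · x (there are 5 lines, with slopes 0, 1, ..., 4). Only the lines that attain the minimum somewhere contribute to roots; other lines are dominated. Here the surviving (envelope) indices are i = 4, i = 3, i = 2, i = 1, i = 0.
Intersections between consecutive envelope lines give the roots: for adjacent envelope indices i < j the intersection is x = (a_i − a_j) / (j − i). Reading off the sorted break points: {-2, -1, 1, 6}.
Verification: at each break x_0, at least two indices attain the minimum of min_i(a_i + i · x_0).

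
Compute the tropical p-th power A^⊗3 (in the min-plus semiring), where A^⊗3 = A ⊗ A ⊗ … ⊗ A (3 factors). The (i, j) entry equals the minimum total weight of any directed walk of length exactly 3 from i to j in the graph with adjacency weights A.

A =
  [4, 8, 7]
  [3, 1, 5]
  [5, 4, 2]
A^⊗3 =
  [12, 10, 11]
  [5, 3, 7]
  [8, 6, 6]

Each entry (A^⊗3)_ij equals the minimum over all length-3 walks i = v_0 → v_1 → … → v_3 = j of Σ_t A[v_t][v_{t+1}]. For example, for (i, j) = (0, 2) we minimise over 9 possible intermediate vertex sequences; the minimum is 11, attained along the walk 0 → 2 → 2 → 2.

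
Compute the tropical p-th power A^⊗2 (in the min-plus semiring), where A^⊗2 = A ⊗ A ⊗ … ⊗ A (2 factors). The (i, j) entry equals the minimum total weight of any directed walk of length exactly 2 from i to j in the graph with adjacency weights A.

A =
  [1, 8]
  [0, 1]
A^⊗2 =
  [2, 9]
  [1, 2]

Each entry (A^⊗2)_ij equals the minimum over all length-2 walks i = v_0 → v_1 → … → v_2 = j of Σ_t A[v_t][v_{t+1}]. For example, for (i, j) = (0, 1) we minimise over 2 possible intermediate vertex sequences; the minimum is 9, attained along the walk 0 → 0 → 1.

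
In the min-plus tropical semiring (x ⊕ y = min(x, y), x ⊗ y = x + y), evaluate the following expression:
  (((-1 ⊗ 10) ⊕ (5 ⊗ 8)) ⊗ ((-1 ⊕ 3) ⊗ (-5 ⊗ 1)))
(((-1 ⊗ 10) ⊕ (5 ⊗ 8)) ⊗ ((-1 ⊕ 3) ⊗ (-5 ⊗ 1))) = 4

Expand innermost to outermost. Recall ⊕ takes the minimum of its arguments and ⊗ takes their sum. Working out the expression (((-1 ⊗ 10) ⊕ (5 ⊗ 8)) ⊗ ((-1 ⊕ 3) ⊗ (-5 ⊗ 1))) gives 4.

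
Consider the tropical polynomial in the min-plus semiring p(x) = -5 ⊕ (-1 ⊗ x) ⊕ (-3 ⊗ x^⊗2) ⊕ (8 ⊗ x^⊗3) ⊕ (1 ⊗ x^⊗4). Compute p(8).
p(8) = -5

A tropical monomial a ⊗ x^⊗i evaluates to a + i · x. Evaluating each term at x = 8:
  Term 0 contributes -5 + 0 · 8 = -5
  Term 1 contributes -1 + 1 · 8 = 7
  Term 2 contributes -3 + 2 · 8 = 13
  Term 3 contributes 8 + 3 · 8 = 32
  Term 4 contributes 1 + 4 · 8 = 33
p(8) = ⊕ of these = min[-5, 7, 13, 32, 33] = -5.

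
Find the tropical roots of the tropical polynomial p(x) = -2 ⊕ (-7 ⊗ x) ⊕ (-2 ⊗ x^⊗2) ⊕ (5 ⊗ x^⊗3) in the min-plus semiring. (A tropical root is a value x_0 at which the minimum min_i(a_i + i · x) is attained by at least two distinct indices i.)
Roots: {-7, -5, 5}

Each tropical root is a break point of the lower envelope of the lines y = a_i + i · x (there are 4 lines, with slopes 0, 1, ..., 3). Only the lines that attain the minimum somewhere contribute to roots; other lines are dominated. Here the surviving (envelope) indices are i = 3, i = 2, i = 1, i = 0.
Intersections between consecutive envelope lines give the roots: for adjacent envelope indices i < j the intersection is x = (a_i − a_j) / (j − i). Reading off the sorted break points: {-7, -5, 5}.
Verification: at each break x_0, at least two indices attain the minimum of min_i(a_i + i · x_0).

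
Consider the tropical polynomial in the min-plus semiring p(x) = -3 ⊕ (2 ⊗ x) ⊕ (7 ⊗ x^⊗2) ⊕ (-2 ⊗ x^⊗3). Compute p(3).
p(3) = -3

A tropical monomial a ⊗ x^⊗i evaluates to a + i · x. Evaluating each term at x = 3:
  Term 0 contributes -3 + 0 · 3 = -3
  Term 1 contributes 2 + 1 · 3 = 5
  Term 2 contributes 7 + 2 · 3 = 13
  Term 3 contributes -2 + 3 · 3 = 7
p(3) = ⊕ of these = min[-3, 5, 13, 7] = -3.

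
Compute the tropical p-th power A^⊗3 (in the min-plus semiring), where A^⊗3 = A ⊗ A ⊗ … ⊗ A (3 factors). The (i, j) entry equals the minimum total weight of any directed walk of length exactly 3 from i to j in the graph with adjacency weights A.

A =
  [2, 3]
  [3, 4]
A^⊗3 =
  [6, 7]
  [7, 8]

Each entry (A^⊗3)_ij equals the minimum over all length-3 walks i = v_0 → v_1 → … → v_3 = j of Σ_t A[v_t][v_{t+1}]. For example, for (i, j) = (0, 1) we minimise over 4 possible intermediate vertex sequences; the minimum is 7, attained along the walk 0 → 0 → 0 → 1.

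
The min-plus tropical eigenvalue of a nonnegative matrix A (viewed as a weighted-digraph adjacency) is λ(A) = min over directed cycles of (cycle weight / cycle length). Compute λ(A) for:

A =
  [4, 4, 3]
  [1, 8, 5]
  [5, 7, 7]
λ(A) = 5/2

Enumerate directed cycles and compute their means (weight / length). Sample:
  cycle 0 → 0: weight = 4, length = 1, mean = 4/1 ≈ 4.000
  cycle 1 → 1: weight = 8, length = 1, mean = 8/1 ≈ 8.000
  cycle 2 → 2: weight = 7, length = 1, mean = 7/1 ≈ 7.000
  cycle 0 → 1 → 0: weight = 5, length = 2, mean = 5/2 ≈ 2.500
  cycle 0 → 2 → 0: weight = 8, length = 2, mean = 8/2 ≈ 4.000
  cycle 1 → 0 → 1: weight = 5, length = 2, mean = 5/2 ≈ 2.500
Minimum mean = 2.500, attained e.g. along the cycle 0 → 1 → 0 with weight 5 and length 2. So λ(A) = 5/2 = 5/2.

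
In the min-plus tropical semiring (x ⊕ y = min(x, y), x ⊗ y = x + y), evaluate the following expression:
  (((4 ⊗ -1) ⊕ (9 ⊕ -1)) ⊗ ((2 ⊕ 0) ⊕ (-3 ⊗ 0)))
(((4 ⊗ -1) ⊕ (9 ⊕ -1)) ⊗ ((2 ⊕ 0) ⊕ (-3 ⊗ 0))) = -4

Expand innermost to outermost. Recall ⊕ takes the minimum of its arguments and ⊗ takes their sum. Working out the expression (((4 ⊗ -1) ⊕ (9 ⊕ -1)) ⊗ ((2 ⊕ 0) ⊕ (-3 ⊗ 0))) gives -4.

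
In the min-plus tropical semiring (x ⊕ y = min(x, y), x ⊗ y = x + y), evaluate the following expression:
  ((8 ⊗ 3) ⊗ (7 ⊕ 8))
((8 ⊗ 3) ⊗ (7 ⊕ 8)) = 18

Expand innermost to outermost. Recall ⊕ takes the minimum of its arguments and ⊗ takes their sum. Working out the expression ((8 ⊗ 3) ⊗ (7 ⊕ 8)) gives 18.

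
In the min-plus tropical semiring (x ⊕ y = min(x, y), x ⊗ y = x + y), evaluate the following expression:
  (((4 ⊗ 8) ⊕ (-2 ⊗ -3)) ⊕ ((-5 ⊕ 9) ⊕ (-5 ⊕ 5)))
(((4 ⊗ 8) ⊕ (-2 ⊗ -3)) ⊕ ((-5 ⊕ 9) ⊕ (-5 ⊕ 5))) = -5

Expand innermost to outermost. Recall ⊕ takes the minimum of its arguments and ⊗ takes their sum. Working out the expression (((4 ⊗ 8) ⊕ (-2 ⊗ -3)) ⊕ ((-5 ⊕ 9) ⊕ (-5 ⊕ 5))) gives -5.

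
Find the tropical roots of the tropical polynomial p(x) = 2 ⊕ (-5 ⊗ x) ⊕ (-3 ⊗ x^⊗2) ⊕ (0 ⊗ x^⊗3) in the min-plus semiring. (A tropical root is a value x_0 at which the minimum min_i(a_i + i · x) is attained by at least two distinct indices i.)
Roots: {-3, -2, 7}

Each tropical root is a break point of the lower envelope of the lines y = a_i + i · x (there are 4 lines, with slopes 0, 1, ..., 3). Only the lines that attain the minimum somewhere contribute to roots; other lines are dominated. Here the surviving (envelope) indices are i = 3, i = 2, i = 1, i = 0.
Intersections between consecutive envelope lines give the roots: for adjacent envelope indices i < j the intersection is x = (a_i − a_j) / (j − i). Reading off the sorted break points: {-3, -2, 7}.
Verification: at each break x_0, at least two indices attain the minimum of min_i(a_i + i · x_0).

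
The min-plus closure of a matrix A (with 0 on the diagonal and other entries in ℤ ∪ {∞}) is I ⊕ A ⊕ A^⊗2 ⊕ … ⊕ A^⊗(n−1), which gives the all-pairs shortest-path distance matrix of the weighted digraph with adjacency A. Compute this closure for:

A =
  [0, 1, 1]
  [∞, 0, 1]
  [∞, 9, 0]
Closure =
  [0, 1, 1]
  [∞, 0, 1]
  [∞, 9, 0]

This is the Floyd-Warshall all-pairs shortest-path computation. For each intermediate vertex k = 0, 1, …, 2, update dist[i][j] ← min(dist[i][j], dist[i][k] + dist[k][j]). The final matrix gives, for each (i, j), the minimum total weight of any directed path from i to j (possibly empty when i = j).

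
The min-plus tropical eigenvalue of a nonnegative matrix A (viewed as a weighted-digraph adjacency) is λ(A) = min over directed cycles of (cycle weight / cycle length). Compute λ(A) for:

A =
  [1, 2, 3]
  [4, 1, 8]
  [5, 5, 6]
λ(A) = 1

Enumerate directed cycles and compute their means (weight / length). Sample:
  cycle 0 → 0: weight = 1, length = 1, mean = 1/1 ≈ 1.000
  cycle 1 → 1: weight = 1, length = 1, mean = 1/1 ≈ 1.000
  cycle 2 → 2: weight = 6, length = 1, mean = 6/1 ≈ 6.000
  cycle 0 → 1 → 0: weight = 6, length = 2, mean = 6/2 ≈ 3.000
  cycle 0 → 2 → 0: weight = 8, length = 2, mean = 8/2 ≈ 4.000
  cycle 1 → 0 → 1: weight = 6, length = 2, mean = 6/2 ≈ 3.000
Minimum mean = 1.000, attained e.g. along the cycle 0 → 0 with weight 1 and length 1. So λ(A) = 1/1 = 1.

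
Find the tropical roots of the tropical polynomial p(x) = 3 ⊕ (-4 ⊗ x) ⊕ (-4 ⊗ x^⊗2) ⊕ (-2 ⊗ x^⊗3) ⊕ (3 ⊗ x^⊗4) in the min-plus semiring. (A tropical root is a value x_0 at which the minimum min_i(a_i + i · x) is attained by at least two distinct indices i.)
Roots: {-5, -2, 0, 7}

Each tropical root is a break point of the lower envelope of the lines y = a_i + i · x (there are 5 lines, with slopes 0, 1, ..., 4). Only the lines that attain the minimum somewhere contribute to roots; other lines are dominated. Here the surviving (envelope) indices are i = 4, i = 3, i = 2, i = 1, i = 0.
Intersections between consecutive envelope lines give the roots: for adjacent envelope indices i < j the intersection is x = (a_i − a_j) / (j − i). Reading off the sorted break points: {-5, -2, 0, 7}.
Verification: at each break x_0, at least two indices attain the minimum of min_i(a_i + i · x_0).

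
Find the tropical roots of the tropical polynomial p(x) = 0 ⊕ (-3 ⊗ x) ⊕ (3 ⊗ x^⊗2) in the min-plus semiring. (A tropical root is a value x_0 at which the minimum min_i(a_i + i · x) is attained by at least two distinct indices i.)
Roots: {-6, 3}

Each tropical root is a break point of the lower envelope of the lines y = a_i + i · x (there are 3 lines, with slopes 0, 1, ..., 2). Only the lines that attain the minimum somewhere contribute to roots; other lines are dominated. Here the surviving (envelope) indices are i = 2, i = 1, i = 0.
Intersections between consecutive envelope lines give the roots: for adjacent envelope indices i < j the intersection is x = (a_i − a_j) / (j − i). Reading off the sorted break points: {-6, 3}.
Verification: at each break x_0, at least two indices attain the minimum of min_i(a_i + i · x_0).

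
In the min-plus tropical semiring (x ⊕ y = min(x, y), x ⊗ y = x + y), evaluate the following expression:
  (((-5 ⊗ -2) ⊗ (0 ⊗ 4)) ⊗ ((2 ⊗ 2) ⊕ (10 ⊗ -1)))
(((-5 ⊗ -2) ⊗ (0 ⊗ 4)) ⊗ ((2 ⊗ 2) ⊕ (10 ⊗ -1))) = 1

Expand innermost to outermost. Recall ⊕ takes the minimum of its arguments and ⊗ takes their sum. Working out the expression (((-5 ⊗ -2) ⊗ (0 ⊗ 4)) ⊗ ((2 ⊗ 2) ⊕ (10 ⊗ -1))) gives 1.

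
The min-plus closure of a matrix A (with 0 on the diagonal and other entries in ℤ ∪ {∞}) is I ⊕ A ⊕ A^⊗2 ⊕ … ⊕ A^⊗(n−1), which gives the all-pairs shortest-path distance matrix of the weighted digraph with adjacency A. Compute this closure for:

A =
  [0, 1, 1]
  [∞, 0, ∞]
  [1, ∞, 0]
Closure =
  [0, 1, 1]
  [∞, 0, ∞]
  [1, 2, 0]

This is the Floyd-Warshall all-pairs shortest-path computation. For each intermediate vertex k = 0, 1, …, 2, update dist[i][j] ← min(dist[i][j], dist[i][k] + dist[k][j]). The final matrix gives, for each (i, j), the minimum total weight of any directed path from i to j (possibly empty when i = j).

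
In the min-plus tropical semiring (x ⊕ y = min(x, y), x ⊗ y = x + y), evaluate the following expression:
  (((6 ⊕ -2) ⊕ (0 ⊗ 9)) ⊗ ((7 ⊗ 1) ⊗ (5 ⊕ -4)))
(((6 ⊕ -2) ⊕ (0 ⊗ 9)) ⊗ ((7 ⊗ 1) ⊗ (5 ⊕ -4))) = 2

Expand innermost to outermost. Recall ⊕ takes the minimum of its arguments and ⊗ takes their sum. Working out the expression (((6 ⊕ -2) ⊕ (0 ⊗ 9)) ⊗ ((7 ⊗ 1) ⊗ (5 ⊕ -4))) gives 2.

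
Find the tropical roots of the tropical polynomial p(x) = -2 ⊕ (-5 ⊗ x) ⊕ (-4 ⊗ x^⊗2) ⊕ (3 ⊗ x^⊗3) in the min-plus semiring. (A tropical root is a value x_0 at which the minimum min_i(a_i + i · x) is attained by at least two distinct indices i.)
Roots: {-7, -1, 3}

Each tropical root is a break point of the lower envelope of the lines y = a_i + i · x (there are 4 lines, with slopes 0, 1, ..., 3). Only the lines that attain the minimum somewhere contribute to roots; other lines are dominated. Here the surviving (envelope) indices are i = 3, i = 2, i = 1, i = 0.
Intersections between consecutive envelope lines give the roots: for adjacent envelope indices i < j the intersection is x = (a_i − a_j) / (j − i). Reading off the sorted break points: {-7, -1, 3}.
Verification: at each break x_0, at least two indices attain the minimum of min_i(a_i + i · x_0).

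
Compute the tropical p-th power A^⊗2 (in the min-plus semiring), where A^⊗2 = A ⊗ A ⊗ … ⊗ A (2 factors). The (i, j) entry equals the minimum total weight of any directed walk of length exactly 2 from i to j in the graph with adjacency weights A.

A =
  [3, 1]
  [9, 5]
A^⊗2 =
  [6, 4]
  [12, 10]

Each entry (A^⊗2)_ij equals the minimum over all length-2 walks i = v_0 → v_1 → … → v_2 = j of Σ_t A[v_t][v_{t+1}]. For example, for (i, j) = (0, 1) we minimise over 2 possible intermediate vertex sequences; the minimum is 4, attained along the walk 0 → 0 → 1.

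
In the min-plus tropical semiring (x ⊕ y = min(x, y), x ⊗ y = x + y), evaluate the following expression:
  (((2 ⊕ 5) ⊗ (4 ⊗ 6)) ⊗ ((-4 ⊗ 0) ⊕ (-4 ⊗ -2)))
(((2 ⊕ 5) ⊗ (4 ⊗ 6)) ⊗ ((-4 ⊗ 0) ⊕ (-4 ⊗ -2))) = 6

Expand innermost to outermost. Recall ⊕ takes the minimum of its arguments and ⊗ takes their sum. Working out the expression (((2 ⊕ 5) ⊗ (4 ⊗ 6)) ⊗ ((-4 ⊗ 0) ⊕ (-4 ⊗ -2))) gives 6.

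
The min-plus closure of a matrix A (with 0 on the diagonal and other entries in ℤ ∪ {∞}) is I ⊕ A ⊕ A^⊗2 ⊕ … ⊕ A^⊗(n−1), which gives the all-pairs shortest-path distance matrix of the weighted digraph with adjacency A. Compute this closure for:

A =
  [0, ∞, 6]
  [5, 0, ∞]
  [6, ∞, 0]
Closure =
  [0, ∞, 6]
  [5, 0, 11]
  [6, ∞, 0]

This is the Floyd-Warshall all-pairs shortest-path computation. For each intermediate vertex k = 0, 1, …, 2, update dist[i][j] ← min(dist[i][j], dist[i][k] + dist[k][j]). The final matrix gives, for each (i, j), the minimum total weight of any directed path from i to j (possibly empty when i = j).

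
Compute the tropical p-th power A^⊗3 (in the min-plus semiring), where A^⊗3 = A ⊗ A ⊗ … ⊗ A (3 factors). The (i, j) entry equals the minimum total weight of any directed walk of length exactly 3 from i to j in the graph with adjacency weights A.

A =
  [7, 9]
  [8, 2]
A^⊗3 =
  [19, 13]
  [12, 6]

Each entry (A^⊗3)_ij equals the minimum over all length-3 walks i = v_0 → v_1 → … → v_3 = j of Σ_t A[v_t][v_{t+1}]. For example, for (i, j) = (0, 1) we minimise over 4 possible intermediate vertex sequences; the minimum is 13, attained along the walk 0 → 1 → 1 → 1.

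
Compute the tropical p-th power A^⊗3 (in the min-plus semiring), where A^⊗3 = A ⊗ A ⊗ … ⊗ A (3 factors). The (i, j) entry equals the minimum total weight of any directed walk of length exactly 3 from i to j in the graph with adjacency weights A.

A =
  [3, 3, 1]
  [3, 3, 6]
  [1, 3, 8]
A^⊗3 =
  [5, 5, 3]
  [5, 7, 7]
  [3, 5, 5]

Each entry (A^⊗3)_ij equals the minimum over all length-3 walks i = v_0 → v_1 → … → v_3 = j of Σ_t A[v_t][v_{t+1}]. For example, for (i, j) = (0, 2) we minimise over 9 possible intermediate vertex sequences; the minimum is 3, attained along the walk 0 → 2 → 0 → 2.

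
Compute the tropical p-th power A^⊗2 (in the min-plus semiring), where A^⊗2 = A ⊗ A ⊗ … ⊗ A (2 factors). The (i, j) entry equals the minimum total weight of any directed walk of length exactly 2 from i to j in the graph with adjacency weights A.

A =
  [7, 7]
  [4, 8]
A^⊗2 =
  [11, 14]
  [11, 11]

Each entry (A^⊗2)_ij equals the minimum over all length-2 walks i = v_0 → v_1 → … → v_2 = j of Σ_t A[v_t][v_{t+1}]. For example, for (i, j) = (0, 1) we minimise over 2 possible intermediate vertex sequences; the minimum is 14, attained along the walk 0 → 0 → 1.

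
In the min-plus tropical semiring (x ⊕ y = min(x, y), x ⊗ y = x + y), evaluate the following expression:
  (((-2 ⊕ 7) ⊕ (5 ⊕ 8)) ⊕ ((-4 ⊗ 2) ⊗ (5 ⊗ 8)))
(((-2 ⊕ 7) ⊕ (5 ⊕ 8)) ⊕ ((-4 ⊗ 2) ⊗ (5 ⊗ 8))) = -2

Expand innermost to outermost. Recall ⊕ takes the minimum of its arguments and ⊗ takes their sum. Working out the expression (((-2 ⊕ 7) ⊕ (5 ⊕ 8)) ⊕ ((-4 ⊗ 2) ⊗ (5 ⊗ 8))) gives -2.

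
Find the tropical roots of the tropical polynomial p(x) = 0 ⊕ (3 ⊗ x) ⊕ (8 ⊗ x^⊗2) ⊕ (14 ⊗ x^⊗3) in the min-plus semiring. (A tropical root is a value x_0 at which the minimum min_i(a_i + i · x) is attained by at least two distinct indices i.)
Roots: {-6, -5, -3}

Each tropical root is a break point of the lower envelope of the lines y = a_i + i · x (there are 4 lines, with slopes 0, 1, ..., 3). Only the lines that attain the minimum somewhere contribute to roots; other lines are dominated. Here the surviving (envelope) indices are i = 3, i = 2, i = 1, i = 0.
Intersections between consecutive envelope lines give the roots: for adjacent envelope indices i < j the intersection is x = (a_i − a_j) / (j − i). Reading off the sorted break points: {-6, -5, -3}.
Verification: at each break x_0, at least two indices attain the minimum of min_i(a_i + i · x_0).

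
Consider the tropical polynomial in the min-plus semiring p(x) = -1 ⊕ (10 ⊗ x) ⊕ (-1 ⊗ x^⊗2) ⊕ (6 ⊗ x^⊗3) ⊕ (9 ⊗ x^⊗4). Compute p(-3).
p(-3) = -7

A tropical monomial a ⊗ x^⊗i evaluates to a + i · x. Evaluating each term at x = -3:
  Term 0 contributes -1 + 0 · -3 = -1
  Term 1 contributes 10 + 1 · -3 = 7
  Term 2 contributes -1 + 2 · -3 = -7
  Term 3 contributes 6 + 3 · -3 = -3
  Term 4 contributes 9 + 4 · -3 = -3
p(-3) = ⊕ of these = min[-1, 7, -7, -3, -3] = -7.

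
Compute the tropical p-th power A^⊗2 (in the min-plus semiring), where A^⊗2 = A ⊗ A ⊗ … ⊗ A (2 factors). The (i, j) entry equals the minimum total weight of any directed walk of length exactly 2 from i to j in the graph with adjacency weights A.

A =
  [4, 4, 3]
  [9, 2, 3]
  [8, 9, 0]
A^⊗2 =
  [8, 6, 3]
  [11, 4, 3]
  [8, 9, 0]

Each entry (A^⊗2)_ij equals the minimum over all length-2 walks i = v_0 → v_1 → … → v_2 = j of Σ_t A[v_t][v_{t+1}]. For example, for (i, j) = (0, 2) we minimise over 3 possible intermediate vertex sequences; the minimum is 3, attained along the walk 0 → 2 → 2.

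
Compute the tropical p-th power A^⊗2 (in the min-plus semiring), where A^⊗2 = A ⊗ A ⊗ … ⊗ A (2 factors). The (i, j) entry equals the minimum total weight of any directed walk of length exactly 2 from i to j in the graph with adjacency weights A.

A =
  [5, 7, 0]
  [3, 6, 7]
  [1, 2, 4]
A^⊗2 =
  [1, 2, 4]
  [8, 9, 3]
  [5, 6, 1]

Each entry (A^⊗2)_ij equals the minimum over all length-2 walks i = v_0 → v_1 → … → v_2 = j of Σ_t A[v_t][v_{t+1}]. For example, for (i, j) = (0, 2) we minimise over 3 possible intermediate vertex sequences; the minimum is 4, attained along the walk 0 → 2 → 2.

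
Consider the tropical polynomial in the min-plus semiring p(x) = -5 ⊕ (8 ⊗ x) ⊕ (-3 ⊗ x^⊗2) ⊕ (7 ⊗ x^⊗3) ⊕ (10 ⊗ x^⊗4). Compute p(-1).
p(-1) = -5

A tropical monomial a ⊗ x^⊗i evaluates to a + i · x. Evaluating each term at x = -1:
  Term 0 contributes -5 + 0 · -1 = -5
  Term 1 contributes 8 + 1 · -1 = 7
  Term 2 contributes -3 + 2 · -1 = -5
  Term 3 contributes 7 + 3 · -1 = 4
  Term 4 contributes 10 + 4 · -1 = 6
p(-1) = ⊕ of these = min[-5, 7, -5, 4, 6] = -5.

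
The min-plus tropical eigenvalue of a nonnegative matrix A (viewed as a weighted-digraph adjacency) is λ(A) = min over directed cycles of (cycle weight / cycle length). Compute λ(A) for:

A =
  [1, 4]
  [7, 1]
λ(A) = 1

Enumerate directed cycles and compute their means (weight / length). Sample:
  cycle 0 → 0: weight = 1, length = 1, mean = 1/1 ≈ 1.000
  cycle 1 → 1: weight = 1, length = 1, mean = 1/1 ≈ 1.000
  cycle 0 → 1 → 0: weight = 11, length = 2, mean = 11/2 ≈ 5.500
  cycle 1 → 0 → 1: weight = 11, length = 2, mean = 11/2 ≈ 5.500
Minimum mean = 1.000, attained e.g. along the cycle 0 → 0 with weight 1 and length 1. So λ(A) = 1/1 = 1.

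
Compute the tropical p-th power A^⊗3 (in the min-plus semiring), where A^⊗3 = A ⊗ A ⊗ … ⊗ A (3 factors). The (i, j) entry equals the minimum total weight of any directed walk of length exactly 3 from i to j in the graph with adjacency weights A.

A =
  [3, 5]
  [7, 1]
A^⊗3 =
  [9, 7]
  [9, 3]

Each entry (A^⊗3)_ij equals the minimum over all length-3 walks i = v_0 → v_1 → … → v_3 = j of Σ_t A[v_t][v_{t+1}]. For example, for (i, j) = (0, 1) we minimise over 4 possible intermediate vertex sequences; the minimum is 7, attained along the walk 0 → 1 → 1 → 1.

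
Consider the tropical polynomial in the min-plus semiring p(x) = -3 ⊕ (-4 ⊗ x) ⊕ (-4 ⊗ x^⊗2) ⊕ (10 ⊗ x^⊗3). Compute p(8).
p(8) = -3

A tropical monomial a ⊗ x^⊗i evaluates to a + i · x. Evaluating each term at x = 8:
  Term 0 contributes -3 + 0 · 8 = -3
  Term 1 contributes -4 + 1 · 8 = 4
  Term 2 contributes -4 + 2 · 8 = 12
  Term 3 contributes 10 + 3 · 8 = 34
p(8) = ⊕ of these = min[-3, 4, 12, 34] = -3.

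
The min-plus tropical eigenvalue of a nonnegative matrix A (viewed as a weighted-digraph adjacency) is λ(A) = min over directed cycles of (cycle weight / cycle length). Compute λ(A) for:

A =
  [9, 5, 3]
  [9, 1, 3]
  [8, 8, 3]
λ(A) = 1

Enumerate directed cycles and compute their means (weight / length). Sample:
  cycle 0 → 0: weight = 9, length = 1, mean = 9/1 ≈ 9.000
  cycle 1 → 1: weight = 1, length = 1, mean = 1/1 ≈ 1.000
  cycle 2 → 2: weight = 3, length = 1, mean = 3/1 ≈ 3.000
  cycle 0 → 1 → 0: weight = 14, length = 2, mean = 14/2 ≈ 7.000
  cycle 0 → 2 → 0: weight = 11, length = 2, mean = 11/2 ≈ 5.500
  cycle 1 → 0 → 1: weight = 14, length = 2, mean = 14/2 ≈ 7.000
Minimum mean = 1.000, attained e.g. along the cycle 1 → 1 with weight 1 and length 1. So λ(A) = 1/1 = 1.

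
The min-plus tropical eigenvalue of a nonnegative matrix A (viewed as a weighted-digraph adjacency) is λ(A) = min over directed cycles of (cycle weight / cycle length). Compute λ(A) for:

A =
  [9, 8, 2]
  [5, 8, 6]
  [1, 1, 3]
λ(A) = 3/2

Enumerate directed cycles and compute their means (weight / length). Sample:
  cycle 0 → 0: weight = 9, length = 1, mean = 9/1 ≈ 9.000
  cycle 1 → 1: weight = 8, length = 1, mean = 8/1 ≈ 8.000
  cycle 2 → 2: weight = 3, length = 1, mean = 3/1 ≈ 3.000
  cycle 0 → 1 → 0: weight = 13, length = 2, mean = 13/2 ≈ 6.500
  cycle 0 → 2 → 0: weight = 3, length = 2, mean = 3/2 ≈ 1.500
  cycle 1 → 0 → 1: weight = 13, length = 2, mean = 13/2 ≈ 6.500
Minimum mean = 1.500, attained e.g. along the cycle 0 → 2 → 0 with weight 3 and length 2. So λ(A) = 3/2 = 3/2.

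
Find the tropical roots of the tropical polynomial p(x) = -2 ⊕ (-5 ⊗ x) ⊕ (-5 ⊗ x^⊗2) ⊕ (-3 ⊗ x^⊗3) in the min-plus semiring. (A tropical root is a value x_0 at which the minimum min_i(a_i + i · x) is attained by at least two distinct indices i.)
Roots: {-2, 0, 3}

Each tropical root is a break point of the lower envelope of the lines y = a_i + i · x (there are 4 lines, with slopes 0, 1, ..., 3). Only the lines that attain the minimum somewhere contribute to roots; other lines are dominated. Here the surviving (envelope) indices are i = 3, i = 2, i = 1, i = 0.
Intersections between consecutive envelope lines give the roots: for adjacent envelope indices i < j the intersection is x = (a_i − a_j) / (j − i). Reading off the sorted break points: {-2, 0, 3}.
Verification: at each break x_0, at least two indices attain the minimum of min_i(a_i + i · x_0).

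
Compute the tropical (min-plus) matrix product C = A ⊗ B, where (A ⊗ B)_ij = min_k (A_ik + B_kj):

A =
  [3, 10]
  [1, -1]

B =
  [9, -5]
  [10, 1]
A ⊗ B =
  [12, -2]
  [9, -4]

Apply the min-plus product entry-by-entry:
  C[0][0] = min over k of (A[0][0] + B[0][0] = 3 + 9 = 12, A[0][1] + B[1][0] = 10 + 10 = 20) = 12 (attained at k = 0)
  C[0][1] = min over k of (A[0][0] + B[0][1] = 3 + -5 = -2, A[0][1] + B[1][1] = 10 + 1 = 11) = -2 (attained at k = 0)
  C[1][0] = min over k of (A[1][0] + B[0][0] = 1 + 9 = 10, A[1][1] + B[1][0] = -1 + 10 = 9) = 9 (attained at k = 1)
  C[1][1] = min over k of (A[1][0] + B[0][1] = 1 + -5 = -4, A[1][1] + B[1][1] = -1 + 1 = 0) = -4 (attained at k = 0)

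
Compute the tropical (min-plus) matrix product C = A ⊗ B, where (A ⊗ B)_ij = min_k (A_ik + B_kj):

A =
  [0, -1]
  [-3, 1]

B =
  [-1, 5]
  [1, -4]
A ⊗ B =
  [-1, -5]
  [-4, -3]

Apply the min-plus product entry-by-entry:
  C[0][0] = min over k of (A[0][0] + B[0][0] = 0 + -1 = -1, A[0][1] + B[1][0] = -1 + 1 = 0) = -1 (attained at k = 0)
  C[0][1] = min over k of (A[0][0] + B[0][1] = 0 + 5 = 5, A[0][1] + B[1][1] = -1 + -4 = -5) = -5 (attained at k = 1)
  C[1][0] = min over k of (A[1][0] + B[0][0] = -3 + -1 = -4, A[1][1] + B[1][0] = 1 + 1 = 2) = -4 (attained at k = 0)
  C[1][1] = min over k of (A[1][0] + B[0][1] = -3 + 5 = 2, A[1][1] + B[1][1] = 1 + -4 = -3) = -3 (attained at k = 1)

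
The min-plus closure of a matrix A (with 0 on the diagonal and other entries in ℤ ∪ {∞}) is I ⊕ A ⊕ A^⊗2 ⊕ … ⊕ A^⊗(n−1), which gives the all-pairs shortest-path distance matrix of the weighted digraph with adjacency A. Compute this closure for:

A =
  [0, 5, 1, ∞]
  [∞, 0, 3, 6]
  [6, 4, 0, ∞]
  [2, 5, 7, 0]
Closure =
  [0, 5, 1, 11]
  [8, 0, 3, 6]
  [6, 4, 0, 10]
  [2, 5, 3, 0]

This is the Floyd-Warshall all-pairs shortest-path computation. For each intermediate vertex k = 0, 1, …, 3, update dist[i][j] ← min(dist[i][j], dist[i][k] + dist[k][j]). The final matrix gives, for each (i, j), the minimum total weight of any directed path from i to j (possibly empty when i = j).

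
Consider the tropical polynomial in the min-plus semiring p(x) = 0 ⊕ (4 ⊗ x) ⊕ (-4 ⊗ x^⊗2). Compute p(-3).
p(-3) = -10

A tropical monomial a ⊗ x^⊗i evaluates to a + i · x. Evaluating each term at x = -3:
  Term 0 contributes 0 + 0 · -3 = 0
  Term 1 contributes 4 + 1 · -3 = 1
  Term 2 contributes -4 + 2 · -3 = -10
p(-3) = ⊕ of these = min[0, 1, -10] = -10.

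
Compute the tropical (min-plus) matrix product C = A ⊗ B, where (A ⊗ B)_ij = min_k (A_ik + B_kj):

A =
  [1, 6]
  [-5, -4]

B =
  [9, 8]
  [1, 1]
A ⊗ B =
  [7, 7]
  [-3, -3]

Apply the min-plus product entry-by-entry:
  C[0][0] = min over k of (A[0][0] + B[0][0] = 1 + 9 = 10, A[0][1] + B[1][0] = 6 + 1 = 7) = 7 (attained at k = 1)
  C[0][1] = min over k of (A[0][0] + B[0][1] = 1 + 8 = 9, A[0][1] + B[1][1] = 6 + 1 = 7) = 7 (attained at k = 1)
  C[1][0] = min over k of (A[1][0] + B[0][0] = -5 + 9 = 4, A[1][1] + B[1][0] = -4 + 1 = -3) = -3 (attained at k = 1)
  C[1][1] = min over k of (A[1][0] + B[0][1] = -5 + 8 = 3, A[1][1] + B[1][1] = -4 + 1 = -3) = -3 (attained at k = 1)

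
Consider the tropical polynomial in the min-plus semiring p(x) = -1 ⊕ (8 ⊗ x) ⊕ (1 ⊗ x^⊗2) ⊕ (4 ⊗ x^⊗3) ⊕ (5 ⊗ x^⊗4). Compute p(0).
p(0) = -1

A tropical monomial a ⊗ x^⊗i evaluates to a + i · x. Evaluating each term at x = 0:
  Term 0 contributes -1 + 0 · 0 = -1
  Term 1 contributes 8 + 1 · 0 = 8
  Term 2 contributes 1 + 2 · 0 = 1
  Term 3 contributes 4 + 3 · 0 = 4
  Term 4 contributes 5 + 4 · 0 = 5
p(0) = ⊕ of these = min[-1, 8, 1, 4, 5] = -1.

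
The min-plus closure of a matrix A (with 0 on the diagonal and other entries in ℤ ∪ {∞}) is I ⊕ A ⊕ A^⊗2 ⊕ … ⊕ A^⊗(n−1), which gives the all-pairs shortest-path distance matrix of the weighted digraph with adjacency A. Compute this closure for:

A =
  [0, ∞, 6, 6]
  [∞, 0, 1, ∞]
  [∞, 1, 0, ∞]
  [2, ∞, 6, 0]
Closure =
  [0, 7, 6, 6]
  [∞, 0, 1, ∞]
  [∞, 1, 0, ∞]
  [2, 7, 6, 0]

This is the Floyd-Warshall all-pairs shortest-path computation. For each intermediate vertex k = 0, 1, …, 3, update dist[i][j] ← min(dist[i][j], dist[i][k] + dist[k][j]). The final matrix gives, for each (i, j), the minimum total weight of any directed path from i to j (possibly empty when i = j).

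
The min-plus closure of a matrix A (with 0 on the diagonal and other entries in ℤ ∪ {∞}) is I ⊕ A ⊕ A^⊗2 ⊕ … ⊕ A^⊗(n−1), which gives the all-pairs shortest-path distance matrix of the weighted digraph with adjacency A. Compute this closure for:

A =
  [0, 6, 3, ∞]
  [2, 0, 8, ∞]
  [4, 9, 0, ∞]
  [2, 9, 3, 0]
Closure =
  [0, 6, 3, ∞]
  [2, 0, 5, ∞]
  [4, 9, 0, ∞]
  [2, 8, 3, 0]

This is the Floyd-Warshall all-pairs shortest-path computation. For each intermediate vertex k = 0, 1, …, 3, update dist[i][j] ← min(dist[i][j], dist[i][k] + dist[k][j]). The final matrix gives, for each (i, j), the minimum total weight of any directed path from i to j (possibly empty when i = j).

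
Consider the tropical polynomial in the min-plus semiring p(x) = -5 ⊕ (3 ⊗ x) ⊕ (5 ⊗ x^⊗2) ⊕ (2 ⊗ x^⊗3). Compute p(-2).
p(-2) = -5

A tropical monomial a ⊗ x^⊗i evaluates to a + i · x. Evaluating each term at x = -2:
  Term 0 contributes -5 + 0 · -2 = -5
  Term 1 contributes 3 + 1 · -2 = 1
  Term 2 contributes 5 + 2 · -2 = 1
  Term 3 contributes 2 + 3 · -2 = -4
p(-2) = ⊕ of these = min[-5, 1, 1, -4] = -5.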